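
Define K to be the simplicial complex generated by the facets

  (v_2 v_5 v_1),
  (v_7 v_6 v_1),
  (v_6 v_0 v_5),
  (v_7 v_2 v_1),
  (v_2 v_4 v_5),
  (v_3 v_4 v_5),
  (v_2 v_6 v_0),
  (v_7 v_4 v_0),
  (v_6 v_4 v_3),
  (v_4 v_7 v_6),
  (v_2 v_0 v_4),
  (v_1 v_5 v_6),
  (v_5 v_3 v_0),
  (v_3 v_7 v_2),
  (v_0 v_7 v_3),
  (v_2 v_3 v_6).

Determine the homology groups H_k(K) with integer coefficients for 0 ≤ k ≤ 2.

Fix the vertex order v_0 < v_1 < v_2 < v_3 < v_4 < v_5 < v_6 < v_7 and write every simplex with vertices in increasing order. Then dim K = 2 and the simplices of K are:

  0-simplices (8): [v_0], [v_1], [v_2], [v_3], [v_4], [v_5], [v_6], [v_7]
  1-simplices (24): (24 of them)
  2-simplices (16): (16 of them)

Hence C_0 ≅ Z^8, C_1 ≅ Z^24, C_2 ≅ Z^16.

The boundary map ∂_1: C_1 → C_0 maps an edge to its endpoints' difference, ∂[p,q] = q − p. For instance
  ∂[v_0,v_7] = [v_7] − [v_0].
The 8×24 boundary matrix has rank 7 and Smith normal form diag(1,1,1,1,1,1,1).

The boundary map ∂_2: C_2 → C_1 maps a triangle to the signed sum of its edges. For instance
  ∂[v_0,v_4,v_7] = [v_4,v_7] − [v_0,v_7] + [v_0,v_4],
  ∂[v_1,v_2,v_7] = [v_2,v_7] − [v_1,v_7] + [v_1,v_2].
The resulting 24×16 matrix has rank 15, and its Smith normal form has invariant factors (1,1,1,1,1,1,1,1,1,1,1,1,1,1,1).

Computing H_k = (kernel of ∂_k) / (image of ∂_{k+1}):

  H_0: rank C_0 − rank ∂_1 = 8 − 7 = 1, and the invariant factors of ∂_1 are all 1, so H_0 = Z.
  H_1: rank ker ∂_1 − rank ∂_2 = (24 − 7) − 15 = 2, and the invariant factors of ∂_2 are all 1, so H_1 = Z^2.
  H_2: rank ker ∂_2 − rank ∂_3 = (16 − 15) − 0 = 1, and there is no ∂_3, so H_2 = Z.

H_0 = Z,  H_1 = Z^2,  H_2 = Z.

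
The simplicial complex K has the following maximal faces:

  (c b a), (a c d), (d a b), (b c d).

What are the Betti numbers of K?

Take the total order a < b < c < d on the vertex set. Then K (dimension 2) consists of the simplices:

  0-simplices (4): a, b, c, d
  1-simplices (6): ab, ac, ad, bc, bd, cd
  2-simplices (4): abc, abd, acd, bcd

giving chain groups C_0 ≅ Z^4, C_1 ≅ Z^6, C_2 ≅ Z^4.

The boundary map ∂_1: C_1 → C_0 is given by ∂[p,q] = [q] − [p]. For instance
  ∂ab = b − a.
This gives a 4×6 integer matrix of rank 3; reducing to Smith normal form yields diagonal entries (1,1,1).

The boundary map ∂_2: C_2 → C_1 acts by ∂[p,q,r] = [q,r] − [p,r] + [p,q]. For instance
  ∂bcd = cd − bd + bc,
  ∂abc = bc − ac + ab.
The 6×4 boundary matrix has rank 3 and Smith normal form diag(1,1,1).

Computing H_k = (kernel of ∂_k) / (image of ∂_{k+1}):

  H_0: rank C_0 − rank ∂_1 = 4 − 3 = 1, and the invariant factors of ∂_1 are all 1, so H_0 ≅ Z.
  H_1: rank ker ∂_1 − rank ∂_2 = (6 − 3) − 3 = 0, and the invariant factors of ∂_2 are all 1, so H_1 ≅ 0.
  H_2: rank ker ∂_2 − rank ∂_3 = (4 − 3) − 0 = 1, and there is no ∂_3, so H_2 ≅ Z.

Hence the Betti numbers are b_0 = 1, b_1 = 0, b_2 = 1.

b_0 = 1, b_1 = 0, b_2 = 1.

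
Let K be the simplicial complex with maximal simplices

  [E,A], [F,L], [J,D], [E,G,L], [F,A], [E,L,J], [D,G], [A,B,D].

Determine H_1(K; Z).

Fix the vertex order A < B < D < E < F < G < J < L and write every simplex with vertices in increasing order. Then dim K = 2 and the simplices of K are:

  0-simplices (8): A, B, D, E, F, G, J, L
  1-simplices (13): AB, AD, AE, AF, BD, DG, DJ, EG, EJ, EL, FL, GL, JL
  2-simplices (3): ABD, EGL, EJL

Hence C_0 ≅ Z^8, C_1 ≅ Z^13, C_2 ≅ Z^3.

Boundary ∂_1: C_1 → C_0 is given by ∂[p,q] = [q] − [p]. For instance
  ∂JL = L − J.
The 8×13 boundary matrix has rank 7 and Smith normal form diag(1,1,1,1,1,1,1).

Boundary ∂_2: C_2 → C_1 acts by ∂[p,q,r] = [q,r] − [p,r] + [p,q]. For instance
  ∂EGL = GL − EL + EG,
  ∂ABD = BD − AD + AB.
The 13×3 boundary matrix has rank 3 and Smith normal form diag(1,1,1).

Computing H_k = (kernel of ∂_k) / (image of ∂_{k+1}):

  H_1: rank ker ∂_1 − rank ∂_2 = (13 − 7) − 3 = 3, and the invariant factors of ∂_2 are all 1, so H_1 = Z^3.

H_1 ≅ Z^3.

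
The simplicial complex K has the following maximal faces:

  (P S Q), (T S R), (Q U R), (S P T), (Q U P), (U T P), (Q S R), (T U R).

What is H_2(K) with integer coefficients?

H_2 = Z.

We work with the vertex ordering P < Q < R < S < T < U. The simplices of K, each written with vertices in increasing order, are:

  0-simplices (6): P, Q, R, S, T, U
  1-simplices (12): PQ, PS, PT, PU, QR, QS, QU, RS, RT, RU, ST, TU
  2-simplices (8): PQS, PQU, PST, PTU, QRS, QRU, RST, RTU

giving chain groups C_0 ≅ Z^6, C_1 ≅ Z^12, C_2 ≅ Z^8.

The boundary map ∂_1: C_1 → C_0 sends each edge [p,q] (with p < q) to q − p.
As a 6×12 matrix over Z this has rank 5, with invariant factors (1,1,1,1,1).

Boundary ∂_2: C_2 → C_1 sends each 2-simplex [p,q,r] to [q,r] − [p,r] + [p,q]. For instance
  ∂QRS = RS − QS + QR,
  ∂PST = ST − PT + PS.
As a 12×8 matrix over Z this has rank 7, with invariant factors (1,1,1,1,1,1,1).

Now H_k = ker ∂_k / im ∂_{k+1}, so:

  H_2: rank ker ∂_2 − rank ∂_3 = (8 − 7) − 0 = 1, and there is no ∂_3, so H_2 = Z.

(K is a triangulation of the 2-sphere S^2.)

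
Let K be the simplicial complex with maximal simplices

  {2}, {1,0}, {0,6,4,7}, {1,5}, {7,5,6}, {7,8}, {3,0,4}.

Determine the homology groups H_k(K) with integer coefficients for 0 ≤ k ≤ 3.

H_0 = Z^2,  H_1 = Z,  H_2 = 0,  H_3 = 0.

Order the vertices as 0 < 1 < 2 < 3 < 4 < 5 < 6 < 7 < 8. Listing each simplex with vertices in this order, K has dimension 3 with simplices:

  0-simplices (9): [0], [1], [2], [3], [4], [5], [6], [7], [8]
  1-simplices (13): [0,1], [0,3], [0,4], [0,6], [0,7], [1,5], [3,4], [4,6], [4,7], [5,6], [5,7], [6,7], [7,8]
  2-simplices (6): [0,3,4], [0,4,6], [0,4,7], [0,6,7], [4,6,7], [5,6,7]
  3-simplices (1): [0,4,6,7]

giving chain groups C_0 ≅ Z^9, C_1 ≅ Z^13, C_2 ≅ Z^6, C_3 ≅ Z^1.

∂_1: C_1 → C_0 maps an edge to its endpoints' difference, ∂[p,q] = q − p. For instance
  ∂[1,5] = [5] − [1].
The resulting 9×13 matrix has rank 7, and its Smith normal form has invariant factors (1,1,1,1,1,1,1).

The boundary map ∂_2: C_2 → C_1 sends each 2-simplex [p,q,r] to [q,r] − [p,r] + [p,q]. For instance
  ∂[0,6,7] = [6,7] − [0,7] + [0,6],
  ∂[0,4,6] = [4,6] − [0,6] + [0,4].
The resulting 13×6 matrix has rank 5, and its Smith normal form has invariant factors (1,1,1,1,1).

∂_3: C_3 → C_2 sends each 3-simplex σ to the alternating sum Σ_i (−1)^i (σ with its i-th vertex removed). For instance
  ∂[0,4,6,7] = [4,6,7] − [0,6,7] + [0,4,7] − [0,4,6].
As a 6×1 matrix over Z this has rank 1, with invariant factors (1).

Reading off H_k = ker ∂_k / im ∂_{k+1}:

  H_0: rank C_0 − rank ∂_1 = 9 − 7 = 2, and the invariant factors of ∂_1 are all 1, so H_0 = Z^2.
  H_1: rank ker ∂_1 − rank ∂_2 = (13 − 7) − 5 = 1, and the invariant factors of ∂_2 are all 1, so H_1 = Z.
  H_2: rank ker ∂_2 − rank ∂_3 = (6 − 5) − 1 = 0, and the invariant factors of ∂_3 are all 1, so H_2 = 0.
  H_3: rank ker ∂_3 − rank ∂_4 = (1 − 1) − 0 = 0, and there is no ∂_4, so H_3 = 0.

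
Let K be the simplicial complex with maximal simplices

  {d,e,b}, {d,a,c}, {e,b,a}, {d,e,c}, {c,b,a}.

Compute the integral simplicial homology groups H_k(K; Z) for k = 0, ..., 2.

H_0 = Z,  H_1 = Z,  H_2 = 0.

Order the vertices as a < b < c < d < e. Listing each simplex with vertices in this order, K has dimension 2 with simplices:

  0-simplices (5): a, b, c, d, e
  1-simplices (10): ab, ac, ad, ae, bc, bd, be, cd, ce, de
  2-simplices (5): abc, abe, acd, bde, cde

giving chain groups C_0 ≅ Z^5, C_1 ≅ Z^10, C_2 ≅ Z^5.

The boundary map ∂_1: C_1 → C_0 is given by ∂[p,q] = [q] − [p].
The resulting 5×10 matrix has rank 4, and its Smith normal form has invariant factors (1,1,1,1).

Boundary ∂_2: C_2 → C_1 acts by ∂[p,q,r] = [q,r] − [p,r] + [p,q]. For instance
  ∂abc = bc − ac + ab,
  ∂abe = be − ae + ab.
This gives a 10×5 integer matrix of rank 5; reducing to Smith normal form yields diagonal entries (1,1,1,1,1).

Computing H_k = (kernel of ∂_k) / (image of ∂_{k+1}):

  H_0: rank C_0 − rank ∂_1 = 5 − 4 = 1, and the invariant factors of ∂_1 are all 1, so H_0 ≅ Z.
  H_1: rank ker ∂_1 − rank ∂_2 = (10 − 4) − 5 = 1, and the invariant factors of ∂_2 are all 1, so H_1 ≅ Z.
  H_2: rank ker ∂_2 − rank ∂_3 = (5 − 5) − 0 = 0, and there is no ∂_3, so H_2 ≅ 0.

As a check, the Euler characteristic is 5 − 10 + 5 = 0, which agrees with 1 − 1 + 0 = 0.
(K is a triangulation of the Möbius band.)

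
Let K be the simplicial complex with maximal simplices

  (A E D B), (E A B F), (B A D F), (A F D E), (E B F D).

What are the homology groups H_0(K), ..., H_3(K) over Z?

We work with the vertex ordering A < B < D < E < F. The simplices of K, each written with vertices in increasing order, are:

  0-simplices (5): A, B, D, E, F
  1-simplices (10): AB, AD, AE, AF, BD, BE, BF, DE, DF, EF
  2-simplices (10): ABD, ABE, ABF, ADE, ADF, AEF, BDE, BDF, BEF, DEF
  3-simplices (5): ABDE, ABDF, ABEF, ADEF, BDEF

Hence C_0 ≅ Z^5, C_1 ≅ Z^10, C_2 ≅ Z^10, C_3 ≅ Z^5.

The boundary map ∂_1: C_1 → C_0 maps an edge to its endpoints' difference, ∂[p,q] = q − p.
As a 5×10 matrix over Z this has rank 4, with invariant factors (1,1,1,1).

Boundary ∂_2: C_2 → C_1 sends each 2-simplex [p,q,r] to [q,r] − [p,r] + [p,q]. For instance
  ∂ABD = BD − AD + AB,
  ∂BDE = DE − BE + BD.
The 10×10 boundary matrix has rank 6 and Smith normal form diag(1,1,1,1,1,1).

The boundary map ∂_3: C_3 → C_2 sends each 3-simplex σ to the alternating sum Σ_i (−1)^i (σ with its i-th vertex removed). For instance
  ∂ADEF = DEF − AEF + ADF − ADE,
  ∂ABDE = BDE − ADE + ABE − ABD.
As a 10×5 matrix over Z this has rank 4, with invariant factors (1,1,1,1).

Computing H_k = (kernel of ∂_k) / (image of ∂_{k+1}):

  H_0: rank C_0 − rank ∂_1 = 5 − 4 = 1, and the invariant factors of ∂_1 are all 1, so H_0 ≅ Z.
  H_1: rank ker ∂_1 − rank ∂_2 = (10 − 4) − 6 = 0, and the invariant factors of ∂_2 are all 1, so H_1 ≅ 0.
  H_2: rank ker ∂_2 − rank ∂_3 = (10 − 6) − 4 = 0, and the invariant factors of ∂_3 are all 1, so H_2 ≅ 0.
  H_3: rank ker ∂_3 − rank ∂_4 = (5 − 4) − 0 = 1, and there is no ∂_4, so H_3 ≅ Z.

H_0 ≅ Z,  H_1 = 0,  H_2 = 0,  H_3 ≅ Z.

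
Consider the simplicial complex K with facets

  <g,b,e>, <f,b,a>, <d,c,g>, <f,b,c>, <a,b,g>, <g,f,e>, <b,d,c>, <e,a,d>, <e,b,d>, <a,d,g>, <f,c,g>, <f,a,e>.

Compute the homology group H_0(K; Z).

Order the vertices as a < b < c < d < e < f < g. Listing each simplex with vertices in this order, K has dimension 2 with simplices:

  0-simplices (7): a, b, c, d, e, f, g
  1-simplices (18): ab, ad, ae, af, ag, bc, bd, be, bf, bg, cd, cf, cg, de, dg, ef, eg, fg
  2-simplices (12): abf, abg, ade, adg, aef, bcd, bcf, bde, beg, cdg, cfg, efg

so the chain groups are C_0 ≅ Z^7, C_1 ≅ Z^18, C_2 ≅ Z^12.

Boundary ∂_1: C_1 → C_0 maps an edge to its endpoints' difference, ∂[p,q] = q − p.
The 7×18 boundary matrix has rank 6 and Smith normal form diag(1,1,1,1,1,1).

Boundary ∂_2: C_2 → C_1 acts by ∂[p,q,r] = [q,r] − [p,r] + [p,q]. For instance
  ∂cfg = fg − cg + cf,
  ∂bcd = cd − bd + bc.
The 18×12 boundary matrix has rank 12 and Smith normal form diag(1,1,1,1,1,1,1,1,1,1,1,2).

From H_k ≅ ker(∂_k) / im(∂_{k+1}) we obtain:

  H_0: rank C_0 − rank ∂_1 = 7 − 6 = 1, and the invariant factors of ∂_1 are all 1, so H_0 ≅ Z.

H_0 ≅ Z.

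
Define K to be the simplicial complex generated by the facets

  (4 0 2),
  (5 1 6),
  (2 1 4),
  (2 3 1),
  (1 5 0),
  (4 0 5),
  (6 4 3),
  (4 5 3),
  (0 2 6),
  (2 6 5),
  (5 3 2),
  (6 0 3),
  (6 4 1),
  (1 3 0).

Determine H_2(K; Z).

H_2 = Z.

Fix the vertex order 0 < 1 < 2 < 3 < 4 < 5 < 6 and write every simplex with vertices in increasing order. Then dim K = 2 and the simplices of K are:

  0-simplices (7): [0], [1], [2], [3], [4], [5], [6]
  1-simplices (21): [0,1], [0,2], [0,3], [0,4], [0,5], [0,6], [1,2], [1,3], [1,4], [1,5], [1,6], [2,3], [2,4], [2,5], [2,6], [3,4], [3,5], [3,6], [4,5], [4,6], [5,6]
  2-simplices (14): [0,1,3], [0,1,5], [0,2,4], [0,2,6], [0,3,6], [0,4,5], [1,2,3], [1,2,4], [1,4,6], [1,5,6], [2,3,5], [2,5,6], [3,4,5], [3,4,6]

so the chain groups are C_0 ≅ Z^7, C_1 ≅ Z^21, C_2 ≅ Z^14.

Boundary ∂_1: C_1 → C_0 sends each edge [p,q] (with p < q) to q − p.
The 7×21 boundary matrix has rank 6 and Smith normal form diag(1,1,1,1,1,1).

The boundary map ∂_2: C_2 → C_1 maps a triangle to the signed sum of its edges. For instance
  ∂[1,4,6] = [4,6] − [1,6] + [1,4],
  ∂[0,1,3] = [1,3] − [0,3] + [0,1].
The 21×14 boundary matrix has rank 13 and Smith normal form diag(1,1,1,1,1,1,1,1,1,1,1,1,1).

Computing H_k = (kernel of ∂_k) / (image of ∂_{k+1}):

  H_2: rank ker ∂_2 − rank ∂_3 = (14 − 13) − 0 = 1, and there is no ∂_3, so H_2 ≅ Z.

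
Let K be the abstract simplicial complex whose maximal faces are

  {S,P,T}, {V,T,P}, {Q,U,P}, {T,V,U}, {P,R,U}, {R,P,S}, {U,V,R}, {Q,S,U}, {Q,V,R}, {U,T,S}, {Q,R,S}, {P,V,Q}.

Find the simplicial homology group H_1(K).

H_1 ≅ Z/2.

Take the total order P < Q < R < S < T < U < V on the vertex set. Then K (dimension 2) consists of the simplices:

  0-simplices (7): P, Q, R, S, T, U, V
  1-simplices (18): PQ, PR, PS, PT, PU, PV, QR, QS, QU, QV, RS, RU, RV, ST, SU, TU, TV, UV
  2-simplices (12): PQU, PQV, PRS, PRU, PST, PTV, QRS, QRV, QSU, RUV, STU, TUV

giving chain groups C_0 ≅ Z^7, C_1 ≅ Z^18, C_2 ≅ Z^12.

The boundary map ∂_1: C_1 → C_0 sends each edge [p,q] (with p < q) to q − p. For instance
  ∂PR = R − P.
The resulting 7×18 matrix has rank 6, and its Smith normal form has invariant factors (1,1,1,1,1,1).

Boundary ∂_2: C_2 → C_1 maps a triangle to the signed sum of its edges. For instance
  ∂PTV = TV − PV + PT,
  ∂PQU = QU − PU + PQ.
The resulting 18×12 matrix has rank 12, and its Smith normal form has invariant factors (1,1,1,1,1,1,1,1,1,1,1,2).

Computing H_k = (kernel of ∂_k) / (image of ∂_{k+1}):

  H_1: rank ker ∂_1 − rank ∂_2 = (18 − 6) − 12 = 0, and ∂_2 has invariant factor 2 > 1, so H_1 ≅ Z/2.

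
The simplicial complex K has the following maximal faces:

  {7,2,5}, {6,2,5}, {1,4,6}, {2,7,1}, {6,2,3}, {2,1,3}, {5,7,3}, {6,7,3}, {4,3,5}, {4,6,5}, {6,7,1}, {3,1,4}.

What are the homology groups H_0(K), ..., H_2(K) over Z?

H_0 = Z,  H_1 = Z/2,  H_2 = 0.

Fix the vertex order 1 < 2 < 3 < 4 < 5 < 6 < 7 and write every simplex with vertices in increasing order. Then dim K = 2 and the simplices of K are:

  0-simplices (7): [1], [2], [3], [4], [5], [6], [7]
  1-simplices (18): [1,2], [1,3], [1,4], [1,6], [1,7], [2,3], [2,5], [2,6], [2,7], [3,4], [3,5], [3,6], [3,7], [4,5], [4,6], [5,6], [5,7], [6,7]
  2-simplices (12): [1,2,3], [1,2,7], [1,3,4], [1,4,6], [1,6,7], [2,3,6], [2,5,6], [2,5,7], [3,4,5], [3,5,7], [3,6,7], [4,5,6]

so the chain groups are C_0 ≅ Z^7, C_1 ≅ Z^18, C_2 ≅ Z^12.

The boundary map ∂_1: C_1 → C_0 maps an edge to its endpoints' difference, ∂[p,q] = q − p. For instance
  ∂[1,6] = [6] − [1].
As a 7×18 matrix over Z this has rank 6, with invariant factors (1,1,1,1,1,1).

The boundary map ∂_2: C_2 → C_1 sends each 2-simplex [p,q,r] to [q,r] − [p,r] + [p,q]. For instance
  ∂[1,3,4] = [3,4] − [1,4] + [1,3],
  ∂[2,5,7] = [5,7] − [2,7] + [2,5].
The resulting 18×12 matrix has rank 12, and its Smith normal form has invariant factors (1,1,1,1,1,1,1,1,1,1,1,2).

From H_k ≅ ker(∂_k) / im(∂_{k+1}) we obtain:

  H_0: rank C_0 − rank ∂_1 = 7 − 6 = 1, and the invariant factors of ∂_1 are all 1, so H_0 ≅ Z.
  H_1: rank ker ∂_1 − rank ∂_2 = (18 − 6) − 12 = 0, and ∂_2 has invariant factor 2 > 1, so H_1 ≅ Z/2.
  H_2: rank ker ∂_2 − rank ∂_3 = (12 − 12) − 0 = 0, and there is no ∂_3, so H_2 ≅ 0.

As a check, the Euler characteristic is 7 − 18 + 12 = 1, which agrees with 1 − 0 + 0 = 1.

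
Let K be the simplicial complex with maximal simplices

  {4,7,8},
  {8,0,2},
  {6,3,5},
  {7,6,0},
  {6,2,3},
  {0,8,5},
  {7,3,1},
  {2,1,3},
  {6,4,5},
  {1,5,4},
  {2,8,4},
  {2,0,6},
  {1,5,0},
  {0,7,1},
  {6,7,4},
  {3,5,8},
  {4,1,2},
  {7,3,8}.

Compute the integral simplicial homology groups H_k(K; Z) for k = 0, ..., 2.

Order the vertices as 0 < 1 < 2 < 3 < 4 < 5 < 6 < 7 < 8. Listing each simplex with vertices in this order, K has dimension 2 with simplices:

  0-simplices (9): [0], [1], [2], [3], [4], [5], [6], [7], [8]
  1-simplices (27): (27 of them)
  2-simplices (18): [0,1,5], [0,1,7], [0,2,6], [0,2,8], [0,5,8], [0,6,7], [1,2,3], [1,2,4], [1,3,7], [1,4,5], [2,3,6], [2,4,8], [3,5,6], [3,5,8], [3,7,8], [4,5,6], [4,6,7], [4,7,8]

giving chain groups C_0 ≅ Z^9, C_1 ≅ Z^27, C_2 ≅ Z^18.

The boundary map ∂_1: C_1 → C_0 maps an edge to its endpoints' difference, ∂[p,q] = q − p. For instance
  ∂[6,7] = [7] − [6].
The 9×27 boundary matrix has rank 8 and Smith normal form diag(1,1,1,1,1,1,1,1).

The boundary map ∂_2: C_2 → C_1 acts by ∂[p,q,r] = [q,r] − [p,r] + [p,q]. For instance
  ∂[0,2,8] = [2,8] − [0,8] + [0,2],
  ∂[0,1,7] = [1,7] − [0,7] + [0,1].
The 27×18 boundary matrix has rank 17 and Smith normal form diag(1,1,1,1,1,1,1,1,1,1,1,1,1,1,1,1,1).

Reading off H_k = ker ∂_k / im ∂_{k+1}:

  H_0: rank C_0 − rank ∂_1 = 9 − 8 = 1, and the invariant factors of ∂_1 are all 1, so H_0 = Z.
  H_1: rank ker ∂_1 − rank ∂_2 = (27 − 8) − 17 = 2, and the invariant factors of ∂_2 are all 1, so H_1 = Z^2.
  H_2: rank ker ∂_2 − rank ∂_3 = (18 − 17) − 0 = 1, and there is no ∂_3, so H_2 = Z.

H_0 ≅ Z,  H_1 ≅ Z^2,  H_2 ≅ Z.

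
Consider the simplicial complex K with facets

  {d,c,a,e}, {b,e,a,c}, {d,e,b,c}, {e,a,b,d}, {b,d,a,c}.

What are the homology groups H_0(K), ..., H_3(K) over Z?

We work with the vertex ordering a < b < c < d < e. The simplices of K, each written with vertices in increasing order, are:

  0-simplices (5): a, b, c, d, e
  1-simplices (10): ab, ac, ad, ae, bc, bd, be, cd, ce, de
  2-simplices (10): abc, abd, abe, acd, ace, ade, bcd, bce, bde, cde
  3-simplices (5): abcd, abce, abde, acde, bcde

Hence C_0 ≅ Z^5, C_1 ≅ Z^10, C_2 ≅ Z^10, C_3 ≅ Z^5.

∂_1: C_1 → C_0 is given by ∂[p,q] = [q] − [p].
The resulting 5×10 matrix has rank 4, and its Smith normal form has invariant factors (1,1,1,1).

Boundary ∂_2: C_2 → C_1 sends each 2-simplex [p,q,r] to [q,r] − [p,r] + [p,q]. For instance
  ∂acd = cd − ad + ac,
  ∂bde = de − be + bd.
As a 10×10 matrix over Z this has rank 6, with invariant factors (1,1,1,1,1,1).

∂_3: C_3 → C_2 sends each 3-simplex σ to the alternating sum Σ_i (−1)^i (σ with its i-th vertex removed). For instance
  ∂bcde = cde − bde + bce − bcd,
  ∂abde = bde − ade + abe − abd.
The 10×5 boundary matrix has rank 4 and Smith normal form diag(1,1,1,1).

Computing H_k = (kernel of ∂_k) / (image of ∂_{k+1}):

  H_0: rank C_0 − rank ∂_1 = 5 − 4 = 1, and the invariant factors of ∂_1 are all 1, so H_0 ≅ Z.
  H_1: rank ker ∂_1 − rank ∂_2 = (10 − 4) − 6 = 0, and the invariant factors of ∂_2 are all 1, so H_1 ≅ 0.
  H_2: rank ker ∂_2 − rank ∂_3 = (10 − 6) − 4 = 0, and the invariant factors of ∂_3 are all 1, so H_2 ≅ 0.
  H_3: rank ker ∂_3 − rank ∂_4 = (5 − 4) − 0 = 1, and there is no ∂_4, so H_3 ≅ Z.

As a check, the Euler characteristic is 5 − 10 + 10 − 5 = 0, which agrees with 1 − 0 + 0 − 1 = 0.

H_0 ≅ Z,  H_1 = 0,  H_2 = 0,  H_3 ≅ Z.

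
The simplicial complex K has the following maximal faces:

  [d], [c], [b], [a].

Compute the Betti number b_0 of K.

We work with the vertex ordering a < b < c < d. The simplices of K, each written with vertices in increasing order, are:

  0-simplices (4): a, b, c, d

giving chain groups C_0 ≅ Z^4.

Reading off H_k = ker ∂_k / im ∂_{k+1}:

  H_0: rank C_0 − rank ∂_1 = 4 − 0 = 4, and there is no ∂_1, so H_0 = Z^4.

Hence the Betti numbers are b_0 = 4.

b_0 = 4.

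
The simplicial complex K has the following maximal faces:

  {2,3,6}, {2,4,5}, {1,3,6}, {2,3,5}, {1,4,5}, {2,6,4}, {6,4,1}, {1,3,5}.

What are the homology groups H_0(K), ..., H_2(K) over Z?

H_0 = Z,  H_1 = 0,  H_2 = Z.

We work with the vertex ordering 1 < 2 < 3 < 4 < 5 < 6. The simplices of K, each written with vertices in increasing order, are:

  0-simplices (6): [1], [2], [3], [4], [5], [6]
  1-simplices (12): [1,3], [1,4], [1,5], [1,6], [2,3], [2,4], [2,5], [2,6], [3,5], [3,6], [4,5], [4,6]
  2-simplices (8): [1,3,5], [1,3,6], [1,4,5], [1,4,6], [2,3,5], [2,3,6], [2,4,5], [2,4,6]

Hence C_0 ≅ Z^6, C_1 ≅ Z^12, C_2 ≅ Z^8.

The boundary map ∂_1: C_1 → C_0 is given by ∂[p,q] = [q] − [p]. For instance
  ∂[1,6] = [6] − [1].
As a 6×12 matrix over Z this has rank 5, with invariant factors (1,1,1,1,1).

The boundary map ∂_2: C_2 → C_1 maps a triangle to the signed sum of its edges. For instance
  ∂[1,3,6] = [3,6] − [1,6] + [1,3],
  ∂[1,4,6] = [4,6] − [1,6] + [1,4].
As a 12×8 matrix over Z this has rank 7, with invariant factors (1,1,1,1,1,1,1).

Reading off H_k = ker ∂_k / im ∂_{k+1}:

  H_0: rank C_0 − rank ∂_1 = 6 − 5 = 1, and the invariant factors of ∂_1 are all 1, so H_0 = Z.
  H_1: rank ker ∂_1 − rank ∂_2 = (12 − 5) − 7 = 0, and the invariant factors of ∂_2 are all 1, so H_1 = 0.
  H_2: rank ker ∂_2 − rank ∂_3 = (8 − 7) − 0 = 1, and there is no ∂_3, so H_2 = Z.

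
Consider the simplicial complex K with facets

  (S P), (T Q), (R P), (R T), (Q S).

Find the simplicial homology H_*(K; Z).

H_0 ≅ Z,  H_1 ≅ Z.

Fix the vertex order P < Q < R < S < T and write every simplex with vertices in increasing order. Then dim K = 1 and the simplices of K are:

  0-simplices (5): P, Q, R, S, T
  1-simplices (5): PR, PS, QS, QT, RT

Hence C_0 ≅ Z^5, C_1 ≅ Z^5.

Boundary ∂_1: C_1 → C_0 is given by ∂[p,q] = [q] − [p]. For instance
  ∂PR = R − P.
This gives a 5×5 integer matrix of rank 4; reducing to Smith normal form yields diagonal entries (1,1,1,1).

Reading off H_k = ker ∂_k / im ∂_{k+1}:

  H_0: rank C_0 − rank ∂_1 = 5 − 4 = 1, and the invariant factors of ∂_1 are all 1, so H_0 = Z.
  H_1: rank ker ∂_1 − rank ∂_2 = (5 − 4) − 0 = 1, and there is no ∂_2, so H_1 = Z.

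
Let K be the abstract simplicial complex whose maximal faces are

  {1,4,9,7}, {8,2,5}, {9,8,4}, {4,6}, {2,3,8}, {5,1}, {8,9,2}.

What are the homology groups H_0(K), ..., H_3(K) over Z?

H_0 = Z,  H_1 = Z,  H_2 = 0,  H_3 = 0.

Take the total order 1 < 2 < 3 < 4 < 5 < 6 < 7 < 8 < 9 on the vertex set. Then K (dimension 3) consists of the simplices:

  0-simplices (9): [1], [2], [3], [4], [5], [6], [7], [8], [9]
  1-simplices (16): [1,4], [1,5], [1,7], [1,9], [2,3], [2,5], [2,8], [2,9], [3,8], [4,6], [4,7], [4,8], [4,9], [5,8], [7,9], [8,9]
  2-simplices (8): [1,4,7], [1,4,9], [1,7,9], [2,3,8], [2,5,8], [2,8,9], [4,7,9], [4,8,9]
  3-simplices (1): [1,4,7,9]

giving chain groups C_0 ≅ Z^9, C_1 ≅ Z^16, C_2 ≅ Z^8, C_3 ≅ Z^1.

∂_1: C_1 → C_0 sends each edge [p,q] (with p < q) to q − p.
The 9×16 boundary matrix has rank 8 and Smith normal form diag(1,1,1,1,1,1,1,1).

∂_2: C_2 → C_1 acts by ∂[p,q,r] = [q,r] − [p,r] + [p,q]. For instance
  ∂[4,7,9] = [7,9] − [4,9] + [4,7],
  ∂[4,8,9] = [8,9] − [4,9] + [4,8].
As a 16×8 matrix over Z this has rank 7, with invariant factors (1,1,1,1,1,1,1).

∂_3: C_3 → C_2 sends each 3-simplex σ to the alternating sum Σ_i (−1)^i (σ with its i-th vertex removed). For instance
  ∂[1,4,7,9] = [4,7,9] − [1,7,9] + [1,4,9] − [1,4,7].
This gives a 8×1 integer matrix of rank 1; reducing to Smith normal form yields diagonal entries (1).

Now H_k = ker ∂_k / im ∂_{k+1}, so:

  H_0: rank C_0 − rank ∂_1 = 9 − 8 = 1, and the invariant factors of ∂_1 are all 1, so H_0 ≅ Z.
  H_1: rank ker ∂_1 − rank ∂_2 = (16 − 8) − 7 = 1, and the invariant factors of ∂_2 are all 1, so H_1 ≅ Z.
  H_2: rank ker ∂_2 − rank ∂_3 = (8 − 7) − 1 = 0, and the invariant factors of ∂_3 are all 1, so H_2 ≅ 0.
  H_3: rank ker ∂_3 − rank ∂_4 = (1 − 1) − 0 = 0, and there is no ∂_4, so H_3 ≅ 0.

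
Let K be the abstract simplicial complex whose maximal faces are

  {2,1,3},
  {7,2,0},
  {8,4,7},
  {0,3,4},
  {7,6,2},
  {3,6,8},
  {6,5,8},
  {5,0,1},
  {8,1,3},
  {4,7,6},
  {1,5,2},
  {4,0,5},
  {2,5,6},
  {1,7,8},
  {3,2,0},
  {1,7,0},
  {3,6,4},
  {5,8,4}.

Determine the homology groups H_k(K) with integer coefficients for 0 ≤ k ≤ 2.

K has 9 vertices, 27 edges, 18 triangles.
rank ∂_0 = 0, rank ∂_1 = 8 ⇒ b_0 = 9 − 0 − 8 = 1; all invariant factors of ∂_1 are 1 so no torsion. So H_0 = Z.
rank ∂_1 = 8, rank ∂_2 = 18 ⇒ b_1 = 27 − 8 − 18 = 1; ∂_2 has invariant factor(s) [2] giving torsion. So H_1 = Z ⊕ Z/2.
rank ∂_2 = 18, rank ∂_3 = 0 ⇒ b_2 = 18 − 18 − 0 = 0. So H_2 = 0.

H_0 ≅ Z,  H_1 ≅ Z ⊕ Z/2,  H_2 = 0.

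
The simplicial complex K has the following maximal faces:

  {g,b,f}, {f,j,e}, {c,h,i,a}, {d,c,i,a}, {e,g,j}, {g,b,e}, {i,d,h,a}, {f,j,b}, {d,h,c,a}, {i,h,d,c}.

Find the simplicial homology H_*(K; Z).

H_0 = Z^2,  H_1 = Z,  H_2 = 0,  H_3 = Z.

Take the total order a < b < c < d < e < f < g < h < i < j on the vertex set. Then K (dimension 3) consists of the simplices:

  0-simplices (10): a, b, c, d, e, f, g, h, i, j
  1-simplices (20): ac, ad, ah, ai, be, bf, bg, bj, cd, ch, ci, dh, di, ef, eg, ej, fg, fj, gj, hi
  2-simplices (15): acd, ach, aci, adh, adi, ahi, beg, bfg, bfj, cdh, cdi, chi, dhi, efj, egj
  3-simplices (5): acdh, acdi, achi, adhi, cdhi

giving chain groups C_0 ≅ Z^10, C_1 ≅ Z^20, C_2 ≅ Z^15, C_3 ≅ Z^5.

∂_1: C_1 → C_0 maps an edge to its endpoints' difference, ∂[p,q] = q − p.
The resulting 10×20 matrix has rank 8, and its Smith normal form has invariant factors (1,1,1,1,1,1,1,1).

∂_2: C_2 → C_1 acts by ∂[p,q,r] = [q,r] − [p,r] + [p,q]. For instance
  ∂cdh = dh − ch + cd,
  ∂bfg = fg − bg + bf.
As a 20×15 matrix over Z this has rank 11, with invariant factors (1,1,1,1,1,1,1,1,1,1,1).

∂_3: C_3 → C_2 sends each 3-simplex σ to the alternating sum Σ_i (−1)^i (σ with its i-th vertex removed). For instance
  ∂cdhi = dhi − chi + cdi − cdh,
  ∂achi = chi − ahi + aci − ach.
The resulting 15×5 matrix has rank 4, and its Smith normal form has invariant factors (1,1,1,1).

Computing H_k = (kernel of ∂_k) / (image of ∂_{k+1}):

  H_0: rank C_0 − rank ∂_1 = 10 − 8 = 2, and the invariant factors of ∂_1 are all 1, so H_0 = Z^2.
  H_1: rank ker ∂_1 − rank ∂_2 = (20 − 8) − 11 = 1, and the invariant factors of ∂_2 are all 1, so H_1 = Z.
  H_2: rank ker ∂_2 − rank ∂_3 = (15 − 11) − 4 = 0, and the invariant factors of ∂_3 are all 1, so H_2 = 0.
  H_3: rank ker ∂_3 − rank ∂_4 = (5 − 4) − 0 = 1, and there is no ∂_4, so H_3 = Z.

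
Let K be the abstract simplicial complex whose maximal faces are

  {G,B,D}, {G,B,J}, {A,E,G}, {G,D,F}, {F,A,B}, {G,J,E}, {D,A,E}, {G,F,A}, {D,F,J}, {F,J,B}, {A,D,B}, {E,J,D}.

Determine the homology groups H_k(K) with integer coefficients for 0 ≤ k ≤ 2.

H_0 = Z,  H_1 = Z/2Z,  H_2 = 0.

We work with the vertex ordering A < B < D < E < F < G < J. The simplices of K, each written with vertices in increasing order, are:

  0-simplices (7): A, B, D, E, F, G, J
  1-simplices (18): AB, AD, AE, AF, AG, BD, BF, BG, BJ, DE, DF, DG, DJ, EG, EJ, FG, FJ, GJ
  2-simplices (12): ABD, ABF, ADE, AEG, AFG, BDG, BFJ, BGJ, DEJ, DFG, DFJ, EGJ

so the chain groups are C_0 ≅ Z^7, C_1 ≅ Z^18, C_2 ≅ Z^12.

Boundary ∂_1: C_1 → C_0 sends each edge [p,q] (with p < q) to q − p.
As a 7×18 matrix over Z this has rank 6, with invariant factors (1,1,1,1,1,1).

The boundary map ∂_2: C_2 → C_1 maps a triangle to the signed sum of its edges. For instance
  ∂ABF = BF − AF + AB,
  ∂ADE = DE − AE + AD.
As a 18×12 matrix over Z this has rank 12, with invariant factors (1,1,1,1,1,1,1,1,1,1,1,2).

From H_k ≅ ker(∂_k) / im(∂_{k+1}) we obtain:

  H_0: rank C_0 − rank ∂_1 = 7 − 6 = 1, and the invariant factors of ∂_1 are all 1, so H_0 = Z.
  H_1: rank ker ∂_1 − rank ∂_2 = (18 − 6) − 12 = 0, and ∂_2 has invariant factor 2 > 1, so H_1 = Z/2Z.
  H_2: rank ker ∂_2 − rank ∂_3 = (12 − 12) − 0 = 0, and there is no ∂_3, so H_2 = 0.

(K is a triangulation of the real projective plane RP^2.)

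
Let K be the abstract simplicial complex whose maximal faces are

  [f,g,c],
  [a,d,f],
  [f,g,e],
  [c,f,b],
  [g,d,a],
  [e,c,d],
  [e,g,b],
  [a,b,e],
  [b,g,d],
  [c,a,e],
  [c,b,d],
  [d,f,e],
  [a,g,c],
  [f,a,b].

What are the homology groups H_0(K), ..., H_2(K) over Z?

H_0 = Z,  H_1 = Z^2,  H_2 = Z.

Take the total order a < b < c < d < e < f < g on the vertex set. Then K (dimension 2) consists of the simplices:

  0-simplices (7): a, b, c, d, e, f, g
  1-simplices (21): ab, ac, ad, ae, af, ag, bc, bd, be, bf, bg, cd, ce, cf, cg, de, df, dg, ef, eg, fg
  2-simplices (14): abe, abf, ace, acg, adf, adg, bcd, bcf, bdg, beg, cde, cfg, def, efg

so the chain groups are C_0 ≅ Z^7, C_1 ≅ Z^21, C_2 ≅ Z^14.

∂_1: C_1 → C_0 sends each edge [p,q] (with p < q) to q − p.
The 7×21 boundary matrix has rank 6 and Smith normal form diag(1,1,1,1,1,1).

The boundary map ∂_2: C_2 → C_1 acts by ∂[p,q,r] = [q,r] − [p,r] + [p,q]. For instance
  ∂efg = fg − eg + ef,
  ∂acg = cg − ag + ac.
This gives a 21×14 integer matrix of rank 13; reducing to Smith normal form yields diagonal entries (1,1,1,1,1,1,1,1,1,1,1,1,1).

From H_k ≅ ker(∂_k) / im(∂_{k+1}) we obtain:

  H_0: rank C_0 − rank ∂_1 = 7 − 6 = 1, and the invariant factors of ∂_1 are all 1, so H_0 = Z.
  H_1: rank ker ∂_1 − rank ∂_2 = (21 − 6) − 13 = 2, and the invariant factors of ∂_2 are all 1, so H_1 = Z^2.
  H_2: rank ker ∂_2 − rank ∂_3 = (14 − 13) − 0 = 1, and there is no ∂_3, so H_2 = Z.

As a check, the Euler characteristic is 7 − 21 + 14 = 0, which agrees with 1 − 2 + 1 = 0.
(K is a triangulation of the torus T^2.)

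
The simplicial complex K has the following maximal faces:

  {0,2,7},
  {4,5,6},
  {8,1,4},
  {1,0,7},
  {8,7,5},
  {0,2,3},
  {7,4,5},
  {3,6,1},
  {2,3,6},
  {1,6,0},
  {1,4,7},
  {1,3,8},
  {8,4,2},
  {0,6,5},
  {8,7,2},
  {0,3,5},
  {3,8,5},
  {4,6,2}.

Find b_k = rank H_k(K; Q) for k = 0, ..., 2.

K has 9 vertices, 27 edges, 18 triangles.
rank ∂_0 = 0, rank ∂_1 = 8 ⇒ b_0 = 9 − 0 − 8 = 1; all invariant factors of ∂_1 are 1 so no torsion. So H_0 = Z.
rank ∂_1 = 8, rank ∂_2 = 18 ⇒ b_1 = 27 − 8 − 18 = 1; ∂_2 has invariant factor(s) [2] giving torsion. So H_1 = Z ⊕ Z/2Z.
rank ∂_2 = 18, rank ∂_3 = 0 ⇒ b_2 = 18 − 18 − 0 = 0. So H_2 = 0.

b_0 = 1, b_1 = 1, b_2 = 0.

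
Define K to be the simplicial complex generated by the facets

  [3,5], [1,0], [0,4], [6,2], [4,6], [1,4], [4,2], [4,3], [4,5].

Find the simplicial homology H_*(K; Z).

Fix the vertex order 0 < 1 < 2 < 3 < 4 < 5 < 6 and write every simplex with vertices in increasing order. Then dim K = 1 and the simplices of K are:

  0-simplices (7): [0], [1], [2], [3], [4], [5], [6]
  1-simplices (9): [0,1], [0,4], [1,4], [2,4], [2,6], [3,4], [3,5], [4,5], [4,6]

Hence C_0 ≅ Z^7, C_1 ≅ Z^9.

Boundary ∂_1: C_1 → C_0 sends each edge [p,q] (with p < q) to q − p.
This gives a 7×9 integer matrix of rank 6; reducing to Smith normal form yields diagonal entries (1,1,1,1,1,1).

Now H_k = ker ∂_k / im ∂_{k+1}, so:

  H_0: rank C_0 − rank ∂_1 = 7 − 6 = 1, and the invariant factors of ∂_1 are all 1, so H_0 = Z.
  H_1: rank ker ∂_1 − rank ∂_2 = (9 − 6) − 0 = 3, and there is no ∂_2, so H_1 = Z^3.

(K is a triangulation of a wedge of 3 circles.)

H_0 = Z,  H_1 = Z^3.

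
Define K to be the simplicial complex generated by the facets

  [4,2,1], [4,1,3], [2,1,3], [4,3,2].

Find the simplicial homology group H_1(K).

H_1 = 0.

Fix the vertex order 1 < 2 < 3 < 4 and write every simplex with vertices in increasing order. Then dim K = 2 and the simplices of K are:

  0-simplices (4): [1], [2], [3], [4]
  1-simplices (6): [1,2], [1,3], [1,4], [2,3], [2,4], [3,4]
  2-simplices (4): [1,2,3], [1,2,4], [1,3,4], [2,3,4]

giving chain groups C_0 ≅ Z^4, C_1 ≅ Z^6, C_2 ≅ Z^4.

Boundary ∂_1: C_1 → C_0 is given by ∂[p,q] = [q] − [p]. For instance
  ∂[1,3] = [3] − [1].
The 4×6 boundary matrix has rank 3 and Smith normal form diag(1,1,1).

Boundary ∂_2: C_2 → C_1 maps a triangle to the signed sum of its edges. For instance
  ∂[1,2,4] = [2,4] − [1,4] + [1,2],
  ∂[1,3,4] = [3,4] − [1,4] + [1,3].
This gives a 6×4 integer matrix of rank 3; reducing to Smith normal form yields diagonal entries (1,1,1).

Computing H_k = (kernel of ∂_k) / (image of ∂_{k+1}):

  H_1: rank ker ∂_1 − rank ∂_2 = (6 − 3) − 3 = 0, and the invariant factors of ∂_2 are all 1, so H_1 = 0.

(K is a triangulation of the 2-sphere S^2.)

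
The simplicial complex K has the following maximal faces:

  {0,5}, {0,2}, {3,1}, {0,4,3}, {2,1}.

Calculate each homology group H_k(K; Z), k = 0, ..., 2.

Order the vertices as 0 < 1 < 2 < 3 < 4 < 5. Listing each simplex with vertices in this order, K has dimension 2 with simplices:

  0-simplices (6): [0], [1], [2], [3], [4], [5]
  1-simplices (7): [0,2], [0,3], [0,4], [0,5], [1,2], [1,3], [3,4]
  2-simplices (1): [0,3,4]

giving chain groups C_0 ≅ Z^6, C_1 ≅ Z^7, C_2 ≅ Z^1.

The boundary map ∂_1: C_1 → C_0 is given by ∂[p,q] = [q] − [p]. For instance
  ∂[1,2] = [2] − [1].
The 6×7 boundary matrix has rank 5 and Smith normal form diag(1,1,1,1,1).

The boundary map ∂_2: C_2 → C_1 maps a triangle to the signed sum of its edges. For instance
  ∂[0,3,4] = [3,4] − [0,4] + [0,3].
As a 7×1 matrix over Z this has rank 1, with invariant factors (1).

From H_k ≅ ker(∂_k) / im(∂_{k+1}) we obtain:

  H_0: rank C_0 − rank ∂_1 = 6 − 5 = 1, and the invariant factors of ∂_1 are all 1, so H_0 = Z.
  H_1: rank ker ∂_1 − rank ∂_2 = (7 − 5) − 1 = 1, and the invariant factors of ∂_2 are all 1, so H_1 = Z.
  H_2: rank ker ∂_2 − rank ∂_3 = (1 − 1) − 0 = 0, and there is no ∂_3, so H_2 = 0.

H_0 ≅ Z,  H_1 ≅ Z,  H_2 = 0.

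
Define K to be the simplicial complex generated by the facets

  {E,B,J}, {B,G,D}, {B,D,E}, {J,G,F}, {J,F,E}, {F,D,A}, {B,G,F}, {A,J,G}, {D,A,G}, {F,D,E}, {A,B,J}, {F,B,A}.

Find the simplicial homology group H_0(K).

We work with the vertex ordering A < B < D < E < F < G < J. The simplices of K, each written with vertices in increasing order, are:

  0-simplices (7): A, B, D, E, F, G, J
  1-simplices (18): AB, AD, AF, AG, AJ, BD, BE, BF, BG, BJ, DE, DF, DG, EF, EJ, FG, FJ, GJ
  2-simplices (12): ABF, ABJ, ADF, ADG, AGJ, BDE, BDG, BEJ, BFG, DEF, EFJ, FGJ

so the chain groups are C_0 ≅ Z^7, C_1 ≅ Z^18, C_2 ≅ Z^12.

Boundary ∂_1: C_1 → C_0 maps an edge to its endpoints' difference, ∂[p,q] = q − p.
The resulting 7×18 matrix has rank 6, and its Smith normal form has invariant factors (1,1,1,1,1,1).

∂_2: C_2 → C_1 sends each 2-simplex [p,q,r] to [q,r] − [p,r] + [p,q]. For instance
  ∂BDE = DE − BE + BD,
  ∂ABJ = BJ − AJ + AB.
The resulting 18×12 matrix has rank 12, and its Smith normal form has invariant factors (1,1,1,1,1,1,1,1,1,1,1,2).

Reading off H_k = ker ∂_k / im ∂_{k+1}:

  H_0: rank C_0 − rank ∂_1 = 7 − 6 = 1, and the invariant factors of ∂_1 are all 1, so H_0 ≅ Z.

H_0 ≅ Z.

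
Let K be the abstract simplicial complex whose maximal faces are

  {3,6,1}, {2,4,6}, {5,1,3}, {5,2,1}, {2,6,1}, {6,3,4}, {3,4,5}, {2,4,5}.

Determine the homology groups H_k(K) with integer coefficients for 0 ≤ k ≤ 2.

H_0 = Z,  H_1 = 0,  H_2 = Z.

K has 6 vertices, 12 edges, 8 triangles.
rank ∂_0 = 0, rank ∂_1 = 5 ⇒ b_0 = 6 − 0 − 5 = 1; all invariant factors of ∂_1 are 1 so no torsion. So H_0 ≅ Z.
rank ∂_1 = 5, rank ∂_2 = 7 ⇒ b_1 = 12 − 5 − 7 = 0; all invariant factors of ∂_2 are 1 so no torsion. So H_1 ≅ 0.
rank ∂_2 = 7, rank ∂_3 = 0 ⇒ b_2 = 8 − 7 − 0 = 1. So H_2 ≅ Z.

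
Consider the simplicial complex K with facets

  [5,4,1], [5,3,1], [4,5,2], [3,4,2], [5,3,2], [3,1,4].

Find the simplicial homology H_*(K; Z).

H_0 ≅ Z,  H_1 = 0,  H_2 ≅ Z.

Fix the vertex order 1 < 2 < 3 < 4 < 5 and write every simplex with vertices in increasing order. Then dim K = 2 and the simplices of K are:

  0-simplices (5): [1], [2], [3], [4], [5]
  1-simplices (9): [1,3], [1,4], [1,5], [2,3], [2,4], [2,5], [3,4], [3,5], [4,5]
  2-simplices (6): [1,3,4], [1,3,5], [1,4,5], [2,3,4], [2,3,5], [2,4,5]

so the chain groups are C_0 ≅ Z^5, C_1 ≅ Z^9, C_2 ≅ Z^6.

The boundary map ∂_1: C_1 → C_0 sends each edge [p,q] (with p < q) to q − p. For instance
  ∂[1,3] = [3] − [1].
As a 5×9 matrix over Z this has rank 4, with invariant factors (1,1,1,1).

Boundary ∂_2: C_2 → C_1 maps a triangle to the signed sum of its edges. For instance
  ∂[1,4,5] = [4,5] − [1,5] + [1,4],
  ∂[2,3,4] = [3,4] − [2,4] + [2,3].
The 9×6 boundary matrix has rank 5 and Smith normal form diag(1,1,1,1,1).

Now H_k = ker ∂_k / im ∂_{k+1}, so:

  H_0: rank C_0 − rank ∂_1 = 5 − 4 = 1, and the invariant factors of ∂_1 are all 1, so H_0 ≅ Z.
  H_1: rank ker ∂_1 − rank ∂_2 = (9 − 4) − 5 = 0, and the invariant factors of ∂_2 are all 1, so H_1 ≅ 0.
  H_2: rank ker ∂_2 − rank ∂_3 = (6 − 5) − 0 = 1, and there is no ∂_3, so H_2 ≅ Z.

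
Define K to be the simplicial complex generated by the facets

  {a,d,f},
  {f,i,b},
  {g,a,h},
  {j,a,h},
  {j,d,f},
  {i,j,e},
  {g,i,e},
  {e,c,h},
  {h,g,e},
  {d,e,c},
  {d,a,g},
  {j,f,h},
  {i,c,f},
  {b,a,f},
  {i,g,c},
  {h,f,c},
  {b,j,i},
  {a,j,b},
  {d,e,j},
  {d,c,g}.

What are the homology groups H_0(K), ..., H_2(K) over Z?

H_0 ≅ Z,  H_1 ≅ Z ⊕ Z/2Z,  H_2 = 0.

Take the total order a < b < c < d < e < f < g < h < i < j on the vertex set. Then K (dimension 2) consists of the simplices:

  0-simplices (10): a, b, c, d, e, f, g, h, i, j
  1-simplices (30): ab, ad, af, ag, ah, aj, bf, bi, bj, cd, ce, cf, cg, ch, ci, de, df, dg, dj, eg, eh, ei, ej, fh, fi, fj, gh, gi, hj, ij
  2-simplices (20): abf, abj, adf, adg, agh, ahj, bfi, bij, cde, cdg, ceh, cfh, cfi, cgi, dej, dfj, egh, egi, eij, fhj

so the chain groups are C_0 ≅ Z^10, C_1 ≅ Z^30, C_2 ≅ Z^20.

∂_1: C_1 → C_0 maps an edge to its endpoints' difference, ∂[p,q] = q − p. For instance
  ∂gh = h − g.
The 10×30 boundary matrix has rank 9 and Smith normal form diag(1,1,1,1,1,1,1,1,1).

Boundary ∂_2: C_2 → C_1 sends each 2-simplex [p,q,r] to [q,r] − [p,r] + [p,q]. For instance
  ∂adf = df − af + ad,
  ∂ahj = hj − aj + ah.
This gives a 30×20 integer matrix of rank 20; reducing to Smith normal form yields diagonal entries (1,1,1,1,1,1,1,1,1,1,1,1,1,1,1,1,1,1,1,2).

Computing H_k = (kernel of ∂_k) / (image of ∂_{k+1}):

  H_0: rank C_0 − rank ∂_1 = 10 − 9 = 1, and the invariant factors of ∂_1 are all 1, so H_0 = Z.
  H_1: rank ker ∂_1 − rank ∂_2 = (30 − 9) − 20 = 1, and ∂_2 has invariant factor 2 > 1, so H_1 = Z ⊕ Z/2Z.
  H_2: rank ker ∂_2 − rank ∂_3 = (20 − 20) − 0 = 0, and there is no ∂_3, so H_2 = 0.

As a check, the Euler characteristic is 10 − 30 + 20 = 0, which agrees with 1 − 1 + 0 = 0.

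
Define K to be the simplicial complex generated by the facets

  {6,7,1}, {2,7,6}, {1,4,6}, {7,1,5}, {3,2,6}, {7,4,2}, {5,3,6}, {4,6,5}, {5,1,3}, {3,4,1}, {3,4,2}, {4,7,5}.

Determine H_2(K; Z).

Order the vertices as 1 < 2 < 3 < 4 < 5 < 6 < 7. Listing each simplex with vertices in this order, K has dimension 2 with simplices:

  0-simplices (7): [1], [2], [3], [4], [5], [6], [7]
  1-simplices (18): [1,3], [1,4], [1,5], [1,6], [1,7], [2,3], [2,4], [2,6], [2,7], [3,4], [3,5], [3,6], [4,5], [4,6], [4,7], [5,6], [5,7], [6,7]
  2-simplices (12): [1,3,4], [1,3,5], [1,4,6], [1,5,7], [1,6,7], [2,3,4], [2,3,6], [2,4,7], [2,6,7], [3,5,6], [4,5,6], [4,5,7]

Hence C_0 ≅ Z^7, C_1 ≅ Z^18, C_2 ≅ Z^12.

∂_1: C_1 → C_0 is given by ∂[p,q] = [q] − [p].
This gives a 7×18 integer matrix of rank 6; reducing to Smith normal form yields diagonal entries (1,1,1,1,1,1).

Boundary ∂_2: C_2 → C_1 acts by ∂[p,q,r] = [q,r] − [p,r] + [p,q]. For instance
  ∂[2,3,6] = [3,6] − [2,6] + [2,3],
  ∂[2,3,4] = [3,4] − [2,4] + [2,3].
As a 18×12 matrix over Z this has rank 12, with invariant factors (1,1,1,1,1,1,1,1,1,1,1,2).

Reading off H_k = ker ∂_k / im ∂_{k+1}:

  H_2: rank ker ∂_2 − rank ∂_3 = (12 − 12) − 0 = 0, and there is no ∂_3, so H_2 = 0.

(K is a triangulation of the real projective plane RP^2.)

H_2 ≅ 0.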